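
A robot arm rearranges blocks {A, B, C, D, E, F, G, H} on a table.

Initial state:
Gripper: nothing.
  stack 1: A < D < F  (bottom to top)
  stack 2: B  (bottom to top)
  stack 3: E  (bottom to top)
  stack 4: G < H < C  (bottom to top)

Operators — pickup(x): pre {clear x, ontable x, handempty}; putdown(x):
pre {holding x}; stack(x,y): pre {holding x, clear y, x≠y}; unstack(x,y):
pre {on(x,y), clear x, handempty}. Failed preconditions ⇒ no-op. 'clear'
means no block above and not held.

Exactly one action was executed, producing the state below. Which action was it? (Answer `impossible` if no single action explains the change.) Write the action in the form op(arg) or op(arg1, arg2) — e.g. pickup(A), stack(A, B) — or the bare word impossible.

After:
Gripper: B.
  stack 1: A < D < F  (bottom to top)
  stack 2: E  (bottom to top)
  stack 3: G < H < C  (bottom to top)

pickup(B)

target: towers=[A/D/F; E; G/H/C] holding=B
         pickup(E) → towers=[A/D/F; B; G/H/C] holding=E
         pickup(B) → towers=[A/D/F; E; G/H/C] holding=B  ← match
     unstack(F, D) → towers=[A/D; B; E; G/H/C] holding=F
     unstack(C, H) → towers=[A/D/F; B; E; G/H] holding=C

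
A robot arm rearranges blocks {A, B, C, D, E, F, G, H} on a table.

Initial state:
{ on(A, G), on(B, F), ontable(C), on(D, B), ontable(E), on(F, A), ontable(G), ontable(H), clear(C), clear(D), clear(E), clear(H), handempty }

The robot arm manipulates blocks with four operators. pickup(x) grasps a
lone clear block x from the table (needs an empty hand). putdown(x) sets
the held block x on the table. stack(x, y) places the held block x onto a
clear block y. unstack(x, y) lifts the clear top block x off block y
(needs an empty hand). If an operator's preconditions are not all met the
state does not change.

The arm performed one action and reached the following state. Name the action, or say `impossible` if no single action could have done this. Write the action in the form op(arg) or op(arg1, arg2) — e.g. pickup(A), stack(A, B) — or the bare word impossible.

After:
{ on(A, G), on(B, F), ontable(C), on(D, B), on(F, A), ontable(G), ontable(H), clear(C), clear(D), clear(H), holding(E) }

pickup(E)

target: towers=[C; G/A/F/B/D; H] holding=E
         pickup(E) → towers=[C; G/A/F/B/D; H] holding=E  ← match
         pickup(H) → towers=[C; E; G/A/F/B/D] holding=H
     unstack(D, B) → towers=[C; E; G/A/F/B; H] holding=D
         pickup(C) → towers=[E; G/A/F/B/D; H] holding=C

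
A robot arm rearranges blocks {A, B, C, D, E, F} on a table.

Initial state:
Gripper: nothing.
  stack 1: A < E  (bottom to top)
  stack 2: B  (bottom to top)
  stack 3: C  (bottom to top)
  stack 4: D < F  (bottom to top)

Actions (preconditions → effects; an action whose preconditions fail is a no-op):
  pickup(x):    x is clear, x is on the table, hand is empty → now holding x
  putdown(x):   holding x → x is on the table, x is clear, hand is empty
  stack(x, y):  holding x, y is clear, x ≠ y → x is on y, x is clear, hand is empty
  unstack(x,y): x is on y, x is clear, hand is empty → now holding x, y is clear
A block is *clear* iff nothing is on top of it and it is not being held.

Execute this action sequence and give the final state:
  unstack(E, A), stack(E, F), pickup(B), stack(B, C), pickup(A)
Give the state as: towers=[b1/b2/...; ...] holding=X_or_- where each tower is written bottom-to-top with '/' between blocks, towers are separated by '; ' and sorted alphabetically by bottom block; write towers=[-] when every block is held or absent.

step 1 (unstack(E, A)): towers=[A; B; C; D/F] holding=E
step 2 (stack(E, F)): towers=[A; B; C; D/F/E] holding=-
step 3 (pickup(B)): towers=[A; C; D/F/E] holding=B
step 4 (stack(B, C)): towers=[A; C/B; D/F/E] holding=-
step 5 (pickup(A)): towers=[C/B; D/F/E] holding=A

towers=[C/B; D/F/E] holding=A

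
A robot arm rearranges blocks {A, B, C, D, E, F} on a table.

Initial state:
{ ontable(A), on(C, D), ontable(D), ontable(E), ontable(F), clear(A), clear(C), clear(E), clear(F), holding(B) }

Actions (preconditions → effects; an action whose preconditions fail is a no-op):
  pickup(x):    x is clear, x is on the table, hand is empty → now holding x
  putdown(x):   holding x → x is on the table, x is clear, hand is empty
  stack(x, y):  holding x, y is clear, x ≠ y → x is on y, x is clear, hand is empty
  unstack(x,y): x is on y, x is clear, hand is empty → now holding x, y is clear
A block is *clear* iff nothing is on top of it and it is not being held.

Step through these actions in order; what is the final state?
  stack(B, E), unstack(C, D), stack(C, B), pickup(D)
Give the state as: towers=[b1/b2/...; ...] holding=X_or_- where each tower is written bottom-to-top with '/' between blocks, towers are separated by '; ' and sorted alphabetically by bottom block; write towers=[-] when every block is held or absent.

step 1 (stack(B, E)): towers=[A; D/C; E/B; F] holding=-
step 2 (unstack(C, D)): towers=[A; D; E/B; F] holding=C
step 3 (stack(C, B)): towers=[A; D; E/B/C; F] holding=-
step 4 (pickup(D)): towers=[A; E/B/C; F] holding=D

towers=[A; E/B/C; F] holding=D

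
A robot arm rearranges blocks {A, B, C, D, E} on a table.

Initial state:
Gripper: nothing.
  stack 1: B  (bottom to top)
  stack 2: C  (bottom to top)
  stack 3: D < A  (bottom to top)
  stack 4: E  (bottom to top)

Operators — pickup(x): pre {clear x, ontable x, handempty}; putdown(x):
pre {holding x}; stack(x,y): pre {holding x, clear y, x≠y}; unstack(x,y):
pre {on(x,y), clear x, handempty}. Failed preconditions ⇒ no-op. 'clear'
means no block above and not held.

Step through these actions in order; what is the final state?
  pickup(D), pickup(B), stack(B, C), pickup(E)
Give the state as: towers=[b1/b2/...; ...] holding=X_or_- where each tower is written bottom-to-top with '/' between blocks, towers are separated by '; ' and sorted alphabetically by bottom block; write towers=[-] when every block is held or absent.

towers=[C/B; D/A] holding=E

step 1 (pickup(D)) [no-op]: towers=[B; C; D/A; E] holding=-
step 2 (pickup(B)): towers=[C; D/A; E] holding=B
step 3 (stack(B, C)): towers=[C/B; D/A; E] holding=-
step 4 (pickup(E)): towers=[C/B; D/A] holding=E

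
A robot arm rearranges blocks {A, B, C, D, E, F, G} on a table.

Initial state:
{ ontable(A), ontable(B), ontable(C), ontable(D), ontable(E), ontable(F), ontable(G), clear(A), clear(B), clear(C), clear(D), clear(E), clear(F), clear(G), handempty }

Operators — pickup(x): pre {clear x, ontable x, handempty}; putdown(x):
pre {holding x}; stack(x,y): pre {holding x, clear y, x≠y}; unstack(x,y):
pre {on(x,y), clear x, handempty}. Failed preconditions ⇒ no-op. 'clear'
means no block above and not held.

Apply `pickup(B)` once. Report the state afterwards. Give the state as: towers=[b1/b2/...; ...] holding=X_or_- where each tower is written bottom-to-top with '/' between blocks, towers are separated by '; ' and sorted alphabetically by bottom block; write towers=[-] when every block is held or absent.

towers=[A; C; D; E; F; G] holding=B

before: towers=[A; B; C; D; E; F; G] holding=-
pre[pickup(B)]: clear(B) yes, ontable(B) yes, handempty yes
all met → apply pickup(B)
after:  towers=[A; C; D; E; F; G] holding=B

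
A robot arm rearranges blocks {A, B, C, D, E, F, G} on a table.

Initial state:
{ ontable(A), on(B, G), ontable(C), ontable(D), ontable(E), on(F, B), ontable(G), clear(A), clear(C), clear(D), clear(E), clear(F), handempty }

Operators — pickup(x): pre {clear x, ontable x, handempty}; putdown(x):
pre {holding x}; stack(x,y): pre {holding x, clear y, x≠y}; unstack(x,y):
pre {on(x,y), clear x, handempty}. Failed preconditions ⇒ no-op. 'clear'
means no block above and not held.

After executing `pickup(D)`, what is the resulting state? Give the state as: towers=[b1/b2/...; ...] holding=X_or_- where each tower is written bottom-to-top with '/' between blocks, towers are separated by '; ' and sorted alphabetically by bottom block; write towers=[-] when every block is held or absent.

towers=[A; C; E; G/B/F] holding=D

before: towers=[A; C; D; E; G/B/F] holding=-
pre[pickup(D)]: clear(D) yes, ontable(D) yes, handempty yes
all met → apply pickup(D)
after:  towers=[A; C; E; G/B/F] holding=D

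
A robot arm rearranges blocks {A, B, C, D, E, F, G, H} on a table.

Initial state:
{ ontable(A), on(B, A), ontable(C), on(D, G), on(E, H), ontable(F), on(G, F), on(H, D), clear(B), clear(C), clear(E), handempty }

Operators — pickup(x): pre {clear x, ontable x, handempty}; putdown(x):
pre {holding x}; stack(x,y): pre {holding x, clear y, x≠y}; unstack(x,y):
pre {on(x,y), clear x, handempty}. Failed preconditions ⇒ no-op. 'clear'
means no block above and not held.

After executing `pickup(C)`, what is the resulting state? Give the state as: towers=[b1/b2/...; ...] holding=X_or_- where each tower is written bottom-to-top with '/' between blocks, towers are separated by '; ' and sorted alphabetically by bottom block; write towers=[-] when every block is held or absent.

towers=[A/B; F/G/D/H/E] holding=C

before: towers=[A/B; C; F/G/D/H/E] holding=-
pre[pickup(C)]: clear(C) ok, ontable(C) ok, handempty ok
all met → apply pickup(C)
after:  towers=[A/B; F/G/D/H/E] holding=C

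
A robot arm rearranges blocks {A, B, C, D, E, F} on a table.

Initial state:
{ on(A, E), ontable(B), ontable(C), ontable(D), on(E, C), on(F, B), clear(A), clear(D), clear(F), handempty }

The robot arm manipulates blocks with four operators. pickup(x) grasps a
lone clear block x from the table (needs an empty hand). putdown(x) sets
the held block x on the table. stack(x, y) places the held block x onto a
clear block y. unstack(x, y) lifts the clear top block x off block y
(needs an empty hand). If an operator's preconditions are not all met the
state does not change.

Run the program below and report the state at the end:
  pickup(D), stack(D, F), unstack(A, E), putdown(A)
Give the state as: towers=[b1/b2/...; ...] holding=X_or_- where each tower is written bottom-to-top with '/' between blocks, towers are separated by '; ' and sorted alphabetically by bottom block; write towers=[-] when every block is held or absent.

step 1 (pickup(D)): towers=[B/F; C/E/A] holding=D
step 2 (stack(D, F)): towers=[B/F/D; C/E/A] holding=-
step 3 (unstack(A, E)): towers=[B/F/D; C/E] holding=A
step 4 (putdown(A)): towers=[A; B/F/D; C/E] holding=-

towers=[A; B/F/D; C/E] holding=-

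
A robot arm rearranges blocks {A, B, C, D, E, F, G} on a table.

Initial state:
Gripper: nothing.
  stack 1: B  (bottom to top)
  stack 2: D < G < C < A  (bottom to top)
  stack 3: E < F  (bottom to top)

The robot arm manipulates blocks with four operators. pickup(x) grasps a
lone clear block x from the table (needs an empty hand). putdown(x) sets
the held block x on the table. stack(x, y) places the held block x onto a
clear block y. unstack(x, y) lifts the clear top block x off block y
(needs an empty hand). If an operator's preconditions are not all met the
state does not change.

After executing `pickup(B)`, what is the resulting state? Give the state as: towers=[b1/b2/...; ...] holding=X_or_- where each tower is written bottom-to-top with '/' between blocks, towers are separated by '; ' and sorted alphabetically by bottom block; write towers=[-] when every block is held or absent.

before: towers=[B; D/G/C/A; E/F] holding=-
pre[pickup(B)]: clear(B) ✓, ontable(B) ✓, handempty ✓
all met → apply pickup(B)
after:  towers=[D/G/C/A; E/F] holding=B

towers=[D/G/C/A; E/F] holding=B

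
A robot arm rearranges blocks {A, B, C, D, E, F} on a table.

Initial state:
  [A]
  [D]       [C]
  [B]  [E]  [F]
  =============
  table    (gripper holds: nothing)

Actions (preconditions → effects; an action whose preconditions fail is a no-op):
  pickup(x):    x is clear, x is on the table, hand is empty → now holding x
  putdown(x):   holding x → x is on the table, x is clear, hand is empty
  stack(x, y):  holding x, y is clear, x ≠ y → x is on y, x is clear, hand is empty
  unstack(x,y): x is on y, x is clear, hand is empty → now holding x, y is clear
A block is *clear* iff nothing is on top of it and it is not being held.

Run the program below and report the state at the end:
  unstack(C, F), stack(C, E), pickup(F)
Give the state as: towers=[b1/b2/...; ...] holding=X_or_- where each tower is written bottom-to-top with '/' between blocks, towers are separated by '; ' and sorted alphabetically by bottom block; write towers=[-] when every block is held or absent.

towers=[B/D/A; E/C] holding=F

step 1 (unstack(C, F)): towers=[B/D/A; E; F] holding=C
step 2 (stack(C, E)): towers=[B/D/A; E/C; F] holding=-
step 3 (pickup(F)): towers=[B/D/A; E/C] holding=F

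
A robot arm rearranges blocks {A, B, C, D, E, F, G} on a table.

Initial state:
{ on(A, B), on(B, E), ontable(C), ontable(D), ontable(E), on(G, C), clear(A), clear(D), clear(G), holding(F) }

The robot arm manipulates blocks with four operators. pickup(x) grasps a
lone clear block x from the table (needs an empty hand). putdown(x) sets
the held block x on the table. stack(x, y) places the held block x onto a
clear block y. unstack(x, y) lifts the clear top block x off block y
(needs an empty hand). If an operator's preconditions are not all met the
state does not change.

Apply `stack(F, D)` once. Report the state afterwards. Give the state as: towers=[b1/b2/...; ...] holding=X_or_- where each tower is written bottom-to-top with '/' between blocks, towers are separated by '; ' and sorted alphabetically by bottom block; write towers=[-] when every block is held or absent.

before: towers=[C/G; D; E/B/A] holding=F
pre[stack(F, D)]: holding(F) yes, clear(D) yes, F≠D yes
all met → apply stack(F, D)
after:  towers=[C/G; D/F; E/B/A] holding=-

towers=[C/G; D/F; E/B/A] holding=-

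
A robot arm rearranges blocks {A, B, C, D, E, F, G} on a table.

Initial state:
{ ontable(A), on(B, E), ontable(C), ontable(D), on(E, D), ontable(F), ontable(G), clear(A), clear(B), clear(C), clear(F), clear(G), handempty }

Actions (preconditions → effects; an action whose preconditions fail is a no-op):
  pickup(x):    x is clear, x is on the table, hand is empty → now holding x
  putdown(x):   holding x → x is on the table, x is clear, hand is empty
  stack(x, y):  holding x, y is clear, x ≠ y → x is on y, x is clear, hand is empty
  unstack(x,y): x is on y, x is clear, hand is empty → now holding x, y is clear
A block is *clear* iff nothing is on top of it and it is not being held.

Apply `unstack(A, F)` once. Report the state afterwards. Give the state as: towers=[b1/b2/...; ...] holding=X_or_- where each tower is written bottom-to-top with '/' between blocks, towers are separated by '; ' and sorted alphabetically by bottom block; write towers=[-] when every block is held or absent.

before: towers=[A; C; D/E/B; F; G] holding=-
pre[unstack(A, F)]: on(A,F) fail, clear(A) ok, handempty ok
on(A,F) unmet → unstack(A, F) is a no-op
after:  towers=[A; C; D/E/B; F; G] holding=-

towers=[A; C; D/E/B; F; G] holding=-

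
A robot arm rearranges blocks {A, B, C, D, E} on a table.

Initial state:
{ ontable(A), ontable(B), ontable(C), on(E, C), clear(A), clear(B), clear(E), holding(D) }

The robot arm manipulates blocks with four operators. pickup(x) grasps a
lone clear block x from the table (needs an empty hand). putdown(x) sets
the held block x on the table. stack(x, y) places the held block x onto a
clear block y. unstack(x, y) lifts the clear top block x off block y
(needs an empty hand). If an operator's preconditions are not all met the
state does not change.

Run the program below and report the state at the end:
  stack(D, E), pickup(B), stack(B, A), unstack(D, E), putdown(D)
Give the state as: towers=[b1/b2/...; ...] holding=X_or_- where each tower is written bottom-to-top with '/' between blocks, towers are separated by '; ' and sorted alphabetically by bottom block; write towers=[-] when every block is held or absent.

towers=[A/B; C/E; D] holding=-

step 1 (stack(D, E)): towers=[A; B; C/E/D] holding=-
step 2 (pickup(B)): towers=[A; C/E/D] holding=B
step 3 (stack(B, A)): towers=[A/B; C/E/D] holding=-
step 4 (unstack(D, E)): towers=[A/B; C/E] holding=D
step 5 (putdown(D)): towers=[A/B; C/E; D] holding=-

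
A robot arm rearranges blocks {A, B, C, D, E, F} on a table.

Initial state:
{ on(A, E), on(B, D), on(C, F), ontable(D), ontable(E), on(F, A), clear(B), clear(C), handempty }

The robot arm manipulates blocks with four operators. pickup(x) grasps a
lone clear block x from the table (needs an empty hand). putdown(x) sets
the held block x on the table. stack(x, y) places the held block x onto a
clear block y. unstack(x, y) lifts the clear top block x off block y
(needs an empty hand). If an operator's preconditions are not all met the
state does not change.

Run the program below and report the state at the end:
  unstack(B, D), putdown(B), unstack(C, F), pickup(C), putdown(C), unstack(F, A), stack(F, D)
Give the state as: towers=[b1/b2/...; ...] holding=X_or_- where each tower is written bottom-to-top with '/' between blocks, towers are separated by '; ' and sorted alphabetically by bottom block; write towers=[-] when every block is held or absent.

step 1 (unstack(B, D)): towers=[D; E/A/F/C] holding=B
step 2 (putdown(B)): towers=[B; D; E/A/F/C] holding=-
step 3 (unstack(C, F)): towers=[B; D; E/A/F] holding=C
step 4 (pickup(C)) [no-op]: towers=[B; D; E/A/F] holding=C
step 5 (putdown(C)): towers=[B; C; D; E/A/F] holding=-
step 6 (unstack(F, A)): towers=[B; C; D; E/A] holding=F
step 7 (stack(F, D)): towers=[B; C; D/F; E/A] holding=-

towers=[B; C; D/F; E/A] holding=-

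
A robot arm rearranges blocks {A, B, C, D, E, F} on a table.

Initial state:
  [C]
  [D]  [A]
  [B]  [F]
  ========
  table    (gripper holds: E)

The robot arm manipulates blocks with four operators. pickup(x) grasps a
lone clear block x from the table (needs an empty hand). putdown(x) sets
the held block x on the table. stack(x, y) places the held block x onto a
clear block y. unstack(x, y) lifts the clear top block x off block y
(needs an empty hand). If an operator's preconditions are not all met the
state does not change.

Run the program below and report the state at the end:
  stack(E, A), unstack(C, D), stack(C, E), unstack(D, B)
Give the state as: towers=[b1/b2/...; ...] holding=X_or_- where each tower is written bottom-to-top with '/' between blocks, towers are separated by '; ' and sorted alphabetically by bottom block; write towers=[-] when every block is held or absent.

towers=[B; F/A/E/C] holding=D

step 1 (stack(E, A)): towers=[B/D/C; F/A/E] holding=-
step 2 (unstack(C, D)): towers=[B/D; F/A/E] holding=C
step 3 (stack(C, E)): towers=[B/D; F/A/E/C] holding=-
step 4 (unstack(D, B)): towers=[B; F/A/E/C] holding=D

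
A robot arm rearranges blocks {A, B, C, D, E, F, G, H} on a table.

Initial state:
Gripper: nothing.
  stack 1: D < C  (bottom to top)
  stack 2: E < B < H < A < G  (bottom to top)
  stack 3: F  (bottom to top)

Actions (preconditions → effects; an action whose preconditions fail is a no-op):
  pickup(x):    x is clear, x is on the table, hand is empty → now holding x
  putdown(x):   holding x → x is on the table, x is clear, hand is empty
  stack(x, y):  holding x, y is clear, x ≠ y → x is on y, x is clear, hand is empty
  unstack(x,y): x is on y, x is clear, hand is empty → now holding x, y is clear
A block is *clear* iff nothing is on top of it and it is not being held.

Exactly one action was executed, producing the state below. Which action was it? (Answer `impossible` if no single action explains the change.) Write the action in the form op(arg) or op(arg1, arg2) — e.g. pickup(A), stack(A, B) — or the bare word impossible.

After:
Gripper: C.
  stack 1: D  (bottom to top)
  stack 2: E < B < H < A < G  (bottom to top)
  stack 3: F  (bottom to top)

target: towers=[D; E/B/H/A/G; F] holding=C
     unstack(G, A) → towers=[D/C; E/B/H/A; F] holding=G
         pickup(F) → towers=[D/C; E/B/H/A/G] holding=F
     unstack(C, D) → towers=[D; E/B/H/A/G; F] holding=C  ← match

unstack(C, D)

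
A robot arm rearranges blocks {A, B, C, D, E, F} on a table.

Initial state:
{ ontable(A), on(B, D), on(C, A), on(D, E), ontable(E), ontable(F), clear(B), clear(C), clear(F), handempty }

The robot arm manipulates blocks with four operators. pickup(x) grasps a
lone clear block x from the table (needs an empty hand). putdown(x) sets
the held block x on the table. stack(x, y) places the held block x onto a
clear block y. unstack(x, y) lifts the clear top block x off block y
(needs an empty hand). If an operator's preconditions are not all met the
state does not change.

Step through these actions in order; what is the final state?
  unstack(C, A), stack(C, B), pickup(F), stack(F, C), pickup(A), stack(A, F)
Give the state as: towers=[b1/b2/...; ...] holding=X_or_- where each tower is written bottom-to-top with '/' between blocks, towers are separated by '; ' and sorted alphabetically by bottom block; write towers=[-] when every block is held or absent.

step 1 (unstack(C, A)): towers=[A; E/D/B; F] holding=C
step 2 (stack(C, B)): towers=[A; E/D/B/C; F] holding=-
step 3 (pickup(F)): towers=[A; E/D/B/C] holding=F
step 4 (stack(F, C)): towers=[A; E/D/B/C/F] holding=-
step 5 (pickup(A)): towers=[E/D/B/C/F] holding=A
step 6 (stack(A, F)): towers=[E/D/B/C/F/A] holding=-

towers=[E/D/B/C/F/A] holding=-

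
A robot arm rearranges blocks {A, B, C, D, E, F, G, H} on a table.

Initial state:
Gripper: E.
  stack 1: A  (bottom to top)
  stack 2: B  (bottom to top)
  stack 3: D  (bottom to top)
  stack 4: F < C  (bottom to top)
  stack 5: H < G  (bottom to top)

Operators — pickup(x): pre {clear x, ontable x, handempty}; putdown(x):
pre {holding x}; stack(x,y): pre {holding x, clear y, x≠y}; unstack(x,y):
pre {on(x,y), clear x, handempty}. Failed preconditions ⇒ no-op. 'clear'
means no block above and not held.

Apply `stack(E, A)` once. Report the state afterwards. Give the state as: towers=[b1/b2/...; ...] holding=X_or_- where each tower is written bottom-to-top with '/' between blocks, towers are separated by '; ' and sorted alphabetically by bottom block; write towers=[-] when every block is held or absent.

before: towers=[A; B; D; F/C; H/G] holding=E
pre[stack(E, A)]: holding(E) ok, clear(A) ok, E≠A ok
all met → apply stack(E, A)
after:  towers=[A/E; B; D; F/C; H/G] holding=-

towers=[A/E; B; D; F/C; H/G] holding=-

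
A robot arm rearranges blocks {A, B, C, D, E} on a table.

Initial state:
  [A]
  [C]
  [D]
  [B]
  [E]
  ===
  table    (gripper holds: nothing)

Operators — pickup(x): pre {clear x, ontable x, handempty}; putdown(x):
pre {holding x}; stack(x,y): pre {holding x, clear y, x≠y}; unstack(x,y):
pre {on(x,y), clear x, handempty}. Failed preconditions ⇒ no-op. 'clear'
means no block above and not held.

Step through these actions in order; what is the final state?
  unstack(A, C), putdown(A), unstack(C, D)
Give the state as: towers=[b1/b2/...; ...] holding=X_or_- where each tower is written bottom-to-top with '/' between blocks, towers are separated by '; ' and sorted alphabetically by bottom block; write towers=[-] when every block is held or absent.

step 1 (unstack(A, C)): towers=[E/B/D/C] holding=A
step 2 (putdown(A)): towers=[A; E/B/D/C] holding=-
step 3 (unstack(C, D)): towers=[A; E/B/D] holding=C

towers=[A; E/B/D] holding=C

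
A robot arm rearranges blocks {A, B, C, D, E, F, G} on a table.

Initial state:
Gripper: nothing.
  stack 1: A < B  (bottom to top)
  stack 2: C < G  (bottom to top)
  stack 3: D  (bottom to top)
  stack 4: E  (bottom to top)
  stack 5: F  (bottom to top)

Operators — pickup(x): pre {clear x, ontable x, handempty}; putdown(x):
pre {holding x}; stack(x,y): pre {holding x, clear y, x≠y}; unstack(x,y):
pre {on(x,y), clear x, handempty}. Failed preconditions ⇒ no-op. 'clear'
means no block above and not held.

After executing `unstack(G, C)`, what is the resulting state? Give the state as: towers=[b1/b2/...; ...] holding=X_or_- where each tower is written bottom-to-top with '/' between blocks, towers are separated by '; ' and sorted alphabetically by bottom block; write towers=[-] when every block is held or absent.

before: towers=[A/B; C/G; D; E; F] holding=-
pre[unstack(G, C)]: on(G,C) ok, clear(G) ok, handempty ok
all met → apply unstack(G, C)
after:  towers=[A/B; C; D; E; F] holding=G

towers=[A/B; C; D; E; F] holding=G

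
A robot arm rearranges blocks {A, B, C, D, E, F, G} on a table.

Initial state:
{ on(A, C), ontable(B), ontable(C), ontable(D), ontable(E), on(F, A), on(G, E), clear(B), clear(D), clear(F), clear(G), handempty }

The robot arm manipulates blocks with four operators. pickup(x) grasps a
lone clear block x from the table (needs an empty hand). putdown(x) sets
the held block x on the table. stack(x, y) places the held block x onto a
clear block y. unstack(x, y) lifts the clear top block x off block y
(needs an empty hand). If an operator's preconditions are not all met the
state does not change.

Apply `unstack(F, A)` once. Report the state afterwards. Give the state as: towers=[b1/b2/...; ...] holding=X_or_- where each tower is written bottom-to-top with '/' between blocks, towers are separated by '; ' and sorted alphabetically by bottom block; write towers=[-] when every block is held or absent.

before: towers=[B; C/A/F; D; E/G] holding=-
pre[unstack(F, A)]: on(F,A) ok, clear(F) ok, handempty ok
all met → apply unstack(F, A)
after:  towers=[B; C/A; D; E/G] holding=F

towers=[B; C/A; D; E/G] holding=F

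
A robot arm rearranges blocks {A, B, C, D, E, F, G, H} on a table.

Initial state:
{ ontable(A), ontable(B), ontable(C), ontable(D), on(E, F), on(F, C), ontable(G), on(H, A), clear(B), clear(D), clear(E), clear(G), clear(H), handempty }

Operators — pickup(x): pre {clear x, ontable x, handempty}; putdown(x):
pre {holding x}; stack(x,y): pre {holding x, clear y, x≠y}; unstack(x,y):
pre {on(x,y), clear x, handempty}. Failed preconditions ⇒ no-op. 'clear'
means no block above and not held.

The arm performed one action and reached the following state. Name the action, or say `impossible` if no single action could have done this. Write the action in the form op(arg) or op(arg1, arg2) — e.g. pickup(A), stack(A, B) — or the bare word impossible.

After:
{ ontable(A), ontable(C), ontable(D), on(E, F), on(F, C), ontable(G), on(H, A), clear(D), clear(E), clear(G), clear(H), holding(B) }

target: towers=[A/H; C/F/E; D; G] holding=B
         pickup(G) → towers=[A/H; B; C/F/E; D] holding=G
     unstack(E, F) → towers=[A/H; B; C/F; D; G] holding=E
     unstack(H, A) → towers=[A; B; C/F/E; D; G] holding=H
         pickup(B) → towers=[A/H; C/F/E; D; G] holding=B  ← match
         pickup(D) → towers=[A/H; B; C/F/E; G] holding=D

pickup(B)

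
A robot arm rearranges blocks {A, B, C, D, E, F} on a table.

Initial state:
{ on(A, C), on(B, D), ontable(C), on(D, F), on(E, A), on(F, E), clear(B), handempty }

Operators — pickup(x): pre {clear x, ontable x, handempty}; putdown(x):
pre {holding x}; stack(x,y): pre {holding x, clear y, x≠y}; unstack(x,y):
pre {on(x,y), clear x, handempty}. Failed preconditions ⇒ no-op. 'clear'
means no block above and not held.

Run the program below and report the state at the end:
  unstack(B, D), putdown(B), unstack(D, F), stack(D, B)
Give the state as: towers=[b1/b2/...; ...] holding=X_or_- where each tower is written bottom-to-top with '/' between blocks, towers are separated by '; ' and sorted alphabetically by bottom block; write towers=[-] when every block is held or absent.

towers=[B/D; C/A/E/F] holding=-

step 1 (unstack(B, D)): towers=[C/A/E/F/D] holding=B
step 2 (putdown(B)): towers=[B; C/A/E/F/D] holding=-
step 3 (unstack(D, F)): towers=[B; C/A/E/F] holding=D
step 4 (stack(D, B)): towers=[B/D; C/A/E/F] holding=-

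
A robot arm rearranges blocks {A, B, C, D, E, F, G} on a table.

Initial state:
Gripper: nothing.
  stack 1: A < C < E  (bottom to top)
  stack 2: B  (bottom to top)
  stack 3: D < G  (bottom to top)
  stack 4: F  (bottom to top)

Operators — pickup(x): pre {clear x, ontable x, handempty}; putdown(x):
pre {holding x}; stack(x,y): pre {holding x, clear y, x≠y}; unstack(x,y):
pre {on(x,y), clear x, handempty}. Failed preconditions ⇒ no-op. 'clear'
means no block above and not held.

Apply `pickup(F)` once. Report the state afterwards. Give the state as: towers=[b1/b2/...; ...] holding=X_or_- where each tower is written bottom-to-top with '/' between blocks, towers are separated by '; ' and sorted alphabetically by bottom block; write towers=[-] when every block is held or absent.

towers=[A/C/E; B; D/G] holding=F

before: towers=[A/C/E; B; D/G; F] holding=-
pre[pickup(F)]: clear(F) yes, ontable(F) yes, handempty yes
all met → apply pickup(F)
after:  towers=[A/C/E; B; D/G] holding=F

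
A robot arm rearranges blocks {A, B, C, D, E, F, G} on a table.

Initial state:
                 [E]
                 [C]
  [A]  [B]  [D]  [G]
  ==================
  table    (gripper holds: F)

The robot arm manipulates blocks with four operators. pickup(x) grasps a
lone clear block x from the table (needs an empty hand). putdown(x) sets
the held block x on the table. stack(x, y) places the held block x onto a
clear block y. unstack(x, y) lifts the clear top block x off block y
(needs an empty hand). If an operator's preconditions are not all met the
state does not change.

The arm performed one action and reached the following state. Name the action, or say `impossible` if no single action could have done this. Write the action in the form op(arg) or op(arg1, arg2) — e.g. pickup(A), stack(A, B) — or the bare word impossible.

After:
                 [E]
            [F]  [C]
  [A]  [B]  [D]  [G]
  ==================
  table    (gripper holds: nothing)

stack(F, D)

target: towers=[A; B; D/F; G/C/E] holding=-
        putdown(F) → towers=[A; B; D; F; G/C/E] holding=-
       stack(F, B) → towers=[A; B/F; D; G/C/E] holding=-
       stack(F, D) → towers=[A; B; D/F; G/C/E] holding=-  ← match
       stack(F, A) → towers=[A/F; B; D; G/C/E] holding=-
       stack(F, E) → towers=[A; B; D; G/C/E/F] holding=-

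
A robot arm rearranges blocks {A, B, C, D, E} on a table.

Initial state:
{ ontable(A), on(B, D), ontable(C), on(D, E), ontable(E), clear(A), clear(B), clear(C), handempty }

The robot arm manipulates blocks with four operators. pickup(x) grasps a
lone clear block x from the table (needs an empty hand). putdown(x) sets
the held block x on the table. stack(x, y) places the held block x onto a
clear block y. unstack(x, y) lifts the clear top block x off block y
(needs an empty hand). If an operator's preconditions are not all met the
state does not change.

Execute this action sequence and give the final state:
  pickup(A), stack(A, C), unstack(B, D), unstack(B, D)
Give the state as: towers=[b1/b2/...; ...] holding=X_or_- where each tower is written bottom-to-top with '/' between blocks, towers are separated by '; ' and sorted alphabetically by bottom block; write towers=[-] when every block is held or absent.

towers=[C/A; E/D] holding=B

step 1 (pickup(A)): towers=[C; E/D/B] holding=A
step 2 (stack(A, C)): towers=[C/A; E/D/B] holding=-
step 3 (unstack(B, D)): towers=[C/A; E/D] holding=B
step 4 (unstack(B, D)) [no-op]: towers=[C/A; E/D] holding=B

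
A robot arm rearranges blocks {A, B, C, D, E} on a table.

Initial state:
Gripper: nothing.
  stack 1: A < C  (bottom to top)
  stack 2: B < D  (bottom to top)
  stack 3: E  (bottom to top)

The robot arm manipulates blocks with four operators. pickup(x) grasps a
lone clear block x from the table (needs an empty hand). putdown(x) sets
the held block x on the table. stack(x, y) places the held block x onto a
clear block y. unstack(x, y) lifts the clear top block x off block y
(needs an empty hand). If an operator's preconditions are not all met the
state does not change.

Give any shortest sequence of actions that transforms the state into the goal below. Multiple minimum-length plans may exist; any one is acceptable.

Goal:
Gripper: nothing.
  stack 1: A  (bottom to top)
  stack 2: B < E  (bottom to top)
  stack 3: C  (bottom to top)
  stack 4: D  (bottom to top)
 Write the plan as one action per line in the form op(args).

step 1 (unstack(D, B)): towers=[A/C; B; E] holding=D
step 2 (putdown(D)): towers=[A/C; B; D; E] holding=-
step 3 (pickup(E)): towers=[A/C; B; D] holding=E
step 4 (stack(E, B)): towers=[A/C; B/E; D] holding=-
step 5 (unstack(C, A)): towers=[A; B/E; D] holding=C
step 6 (putdown(C)): towers=[A; B/E; C; D] holding=-
goal check: towers=[A; B/E; C; D] holding=- — reached (length 6, optimal by BFS)

unstack(D, B)
putdown(D)
pickup(E)
stack(E, B)
unstack(C, A)
putdown(C)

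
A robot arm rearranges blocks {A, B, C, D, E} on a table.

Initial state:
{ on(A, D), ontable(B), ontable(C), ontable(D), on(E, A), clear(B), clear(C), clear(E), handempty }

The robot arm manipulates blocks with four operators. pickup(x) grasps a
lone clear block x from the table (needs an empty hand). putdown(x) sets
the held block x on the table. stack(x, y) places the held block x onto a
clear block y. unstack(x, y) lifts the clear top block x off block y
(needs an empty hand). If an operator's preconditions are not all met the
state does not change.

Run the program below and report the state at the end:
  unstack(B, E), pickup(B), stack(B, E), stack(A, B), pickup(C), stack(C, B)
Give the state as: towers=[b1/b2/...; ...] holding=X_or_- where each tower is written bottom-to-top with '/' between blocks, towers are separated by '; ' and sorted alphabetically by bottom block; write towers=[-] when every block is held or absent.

step 1 (unstack(B, E)) [no-op]: towers=[B; C; D/A/E] holding=-
step 2 (pickup(B)): towers=[C; D/A/E] holding=B
step 3 (stack(B, E)): towers=[C; D/A/E/B] holding=-
step 4 (stack(A, B)) [no-op]: towers=[C; D/A/E/B] holding=-
step 5 (pickup(C)): towers=[D/A/E/B] holding=C
step 6 (stack(C, B)): towers=[D/A/E/B/C] holding=-

towers=[D/A/E/B/C] holding=-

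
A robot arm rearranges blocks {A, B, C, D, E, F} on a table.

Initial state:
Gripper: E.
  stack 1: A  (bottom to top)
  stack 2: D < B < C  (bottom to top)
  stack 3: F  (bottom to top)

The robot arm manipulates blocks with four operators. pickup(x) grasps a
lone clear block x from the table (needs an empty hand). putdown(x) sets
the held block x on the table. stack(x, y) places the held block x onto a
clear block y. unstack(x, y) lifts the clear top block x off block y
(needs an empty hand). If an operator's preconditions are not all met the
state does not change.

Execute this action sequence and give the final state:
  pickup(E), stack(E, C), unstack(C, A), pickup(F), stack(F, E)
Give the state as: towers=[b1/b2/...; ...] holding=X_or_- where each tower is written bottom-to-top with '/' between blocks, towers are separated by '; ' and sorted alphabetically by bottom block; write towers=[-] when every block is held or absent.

towers=[A; D/B/C/E/F] holding=-

step 1 (pickup(E)) [no-op]: towers=[A; D/B/C; F] holding=E
step 2 (stack(E, C)): towers=[A; D/B/C/E; F] holding=-
step 3 (unstack(C, A)) [no-op]: towers=[A; D/B/C/E; F] holding=-
step 4 (pickup(F)): towers=[A; D/B/C/E] holding=F
step 5 (stack(F, E)): towers=[A; D/B/C/E/F] holding=-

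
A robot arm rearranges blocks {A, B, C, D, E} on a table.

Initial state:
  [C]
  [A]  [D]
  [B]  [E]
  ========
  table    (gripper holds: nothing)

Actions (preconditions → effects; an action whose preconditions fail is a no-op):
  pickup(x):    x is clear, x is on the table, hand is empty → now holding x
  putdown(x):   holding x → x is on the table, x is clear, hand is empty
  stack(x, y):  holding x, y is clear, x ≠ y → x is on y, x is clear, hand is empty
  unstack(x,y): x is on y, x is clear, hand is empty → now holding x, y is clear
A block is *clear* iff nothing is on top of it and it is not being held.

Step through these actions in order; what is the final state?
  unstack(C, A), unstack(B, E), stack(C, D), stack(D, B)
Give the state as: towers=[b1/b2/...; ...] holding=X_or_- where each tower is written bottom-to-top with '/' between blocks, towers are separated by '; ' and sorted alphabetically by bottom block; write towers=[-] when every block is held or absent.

towers=[B/A; E/D/C] holding=-

step 1 (unstack(C, A)): towers=[B/A; E/D] holding=C
step 2 (unstack(B, E)) [no-op]: towers=[B/A; E/D] holding=C
step 3 (stack(C, D)): towers=[B/A; E/D/C] holding=-
step 4 (stack(D, B)) [no-op]: towers=[B/A; E/D/C] holding=-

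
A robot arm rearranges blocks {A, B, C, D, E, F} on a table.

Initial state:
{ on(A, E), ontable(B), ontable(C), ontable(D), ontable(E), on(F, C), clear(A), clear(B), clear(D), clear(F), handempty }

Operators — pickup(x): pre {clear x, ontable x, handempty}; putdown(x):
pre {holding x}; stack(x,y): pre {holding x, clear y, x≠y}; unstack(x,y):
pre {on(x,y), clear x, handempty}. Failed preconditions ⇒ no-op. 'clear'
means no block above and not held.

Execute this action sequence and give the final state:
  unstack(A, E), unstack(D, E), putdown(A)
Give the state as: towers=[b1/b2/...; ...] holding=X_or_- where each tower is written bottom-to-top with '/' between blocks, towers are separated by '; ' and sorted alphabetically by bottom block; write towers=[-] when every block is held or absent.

towers=[A; B; C/F; D; E] holding=-

step 1 (unstack(A, E)): towers=[B; C/F; D; E] holding=A
step 2 (unstack(D, E)) [no-op]: towers=[B; C/F; D; E] holding=A
step 3 (putdown(A)): towers=[A; B; C/F; D; E] holding=-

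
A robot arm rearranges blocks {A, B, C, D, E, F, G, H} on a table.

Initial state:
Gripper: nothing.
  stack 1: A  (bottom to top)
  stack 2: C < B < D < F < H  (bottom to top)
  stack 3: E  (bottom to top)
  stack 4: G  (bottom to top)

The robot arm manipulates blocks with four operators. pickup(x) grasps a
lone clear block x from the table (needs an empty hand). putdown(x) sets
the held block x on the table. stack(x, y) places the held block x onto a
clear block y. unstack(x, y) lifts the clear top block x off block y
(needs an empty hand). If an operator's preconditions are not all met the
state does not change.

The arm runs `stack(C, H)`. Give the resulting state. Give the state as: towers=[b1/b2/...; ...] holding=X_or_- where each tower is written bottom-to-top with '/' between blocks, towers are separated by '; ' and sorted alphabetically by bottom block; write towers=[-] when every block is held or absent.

before: towers=[A; C/B/D/F/H; E; G] holding=-
pre[stack(C, H)]: holding(C) fail, clear(H) ok, C≠H ok
holding(C) unmet → stack(C, H) is a no-op
after:  towers=[A; C/B/D/F/H; E; G] holding=-

towers=[A; C/B/D/F/H; E; G] holding=-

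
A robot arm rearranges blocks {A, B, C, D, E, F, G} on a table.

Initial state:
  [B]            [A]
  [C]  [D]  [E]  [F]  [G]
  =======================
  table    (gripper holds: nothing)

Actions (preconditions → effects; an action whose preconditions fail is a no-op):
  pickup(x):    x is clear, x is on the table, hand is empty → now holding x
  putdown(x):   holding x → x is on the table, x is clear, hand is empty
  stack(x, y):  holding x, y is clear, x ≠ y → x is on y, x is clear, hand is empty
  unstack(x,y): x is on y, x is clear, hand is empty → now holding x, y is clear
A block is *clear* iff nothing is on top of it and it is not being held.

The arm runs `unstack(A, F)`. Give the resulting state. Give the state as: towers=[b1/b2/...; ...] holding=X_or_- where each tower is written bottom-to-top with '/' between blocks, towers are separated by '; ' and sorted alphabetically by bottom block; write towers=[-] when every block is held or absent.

before: towers=[C/B; D; E; F/A; G] holding=-
pre[unstack(A, F)]: on(A,F) yes, clear(A) yes, handempty yes
all met → apply unstack(A, F)
after:  towers=[C/B; D; E; F; G] holding=A

towers=[C/B; D; E; F; G] holding=A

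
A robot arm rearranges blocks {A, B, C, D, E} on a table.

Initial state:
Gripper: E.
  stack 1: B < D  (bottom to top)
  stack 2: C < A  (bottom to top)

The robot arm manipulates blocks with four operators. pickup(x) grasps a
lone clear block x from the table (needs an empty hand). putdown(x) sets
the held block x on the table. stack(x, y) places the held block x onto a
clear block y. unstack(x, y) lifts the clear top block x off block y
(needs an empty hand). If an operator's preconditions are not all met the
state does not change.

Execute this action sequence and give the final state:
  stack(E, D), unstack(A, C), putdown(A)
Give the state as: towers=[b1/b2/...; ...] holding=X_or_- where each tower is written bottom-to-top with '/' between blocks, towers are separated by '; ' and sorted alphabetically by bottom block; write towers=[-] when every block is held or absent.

step 1 (stack(E, D)): towers=[B/D/E; C/A] holding=-
step 2 (unstack(A, C)): towers=[B/D/E; C] holding=A
step 3 (putdown(A)): towers=[A; B/D/E; C] holding=-

towers=[A; B/D/E; C] holding=-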